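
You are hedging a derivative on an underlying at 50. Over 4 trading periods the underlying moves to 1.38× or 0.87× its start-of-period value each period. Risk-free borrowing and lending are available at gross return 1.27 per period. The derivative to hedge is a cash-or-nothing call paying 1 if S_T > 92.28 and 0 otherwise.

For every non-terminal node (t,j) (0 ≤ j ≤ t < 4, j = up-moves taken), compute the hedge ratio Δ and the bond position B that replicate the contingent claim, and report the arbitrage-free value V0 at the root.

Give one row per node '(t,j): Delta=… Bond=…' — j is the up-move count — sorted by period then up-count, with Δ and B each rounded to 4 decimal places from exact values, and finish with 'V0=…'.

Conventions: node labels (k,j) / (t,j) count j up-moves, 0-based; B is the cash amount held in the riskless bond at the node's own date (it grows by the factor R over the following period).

Since d<R<u, set p* = (R−d)/(u−d) = 0.7843; price each node as the discounted p*-expectation of its children.
Payoffs at expiry: V(4,0)=0.0000, V(4,1)=0.0000, V(4,2)=0.0000, V(4,3)=1.0000, V(4,4)=1.0000
Node (3,0) S=32.9251: V=(p*·0.0000+(1−p*)·0.0000)/1.27=0.0000; Δ=(0.0000−0.0000)/(45.4367−28.6449)=0.0000; B=V−Δ·S=0.0000
Node (3,1) S=52.2261: V=(p*·0.0000+(1−p*)·0.0000)/1.27=0.0000; Δ=(0.0000−0.0000)/(72.0720−45.4367)=0.0000; B=V−Δ·S=0.0000
Node (3,2) S=82.8414: V=(p*·1.0000+(1−p*)·0.0000)/1.27=0.6176; Δ=(1.0000−0.0000)/(114.3211−72.0720)=0.0237; B=V−Δ·S=-1.3432
Node (3,3) S=131.4036: V=(p*·1.0000+(1−p*)·1.0000)/1.27=0.7874; Δ=(1.0000−1.0000)/(181.3370−114.3211)=0.0000; B=V−Δ·S=0.7874
Node (2,0) S=37.8450: V=(p*·0.0000+(1−p*)·0.0000)/1.27=0.0000; Δ=(0.0000−0.0000)/(52.2261−32.9252)=0.0000; B=V−Δ·S=0.0000
Node (2,1) S=60.0300: V=(p*·0.6176+(1−p*)·0.0000)/1.27=0.3814; Δ=(0.6176−0.0000)/(82.8414−52.2261)=0.0202; B=V−Δ·S=-0.8295
Node (2,2) S=95.2200: V=(p*·0.7874+(1−p*)·0.6176)/1.27=0.5912; Δ=(0.7874−0.6176)/(131.4036−82.8414)=0.0035; B=V−Δ·S=0.2582
Node (1,0) S=43.5000: V=(p*·0.3814+(1−p*)·0.0000)/1.27=0.2355; Δ=(0.3814−0.0000)/(60.0300−37.8450)=0.0172; B=V−Δ·S=-0.5123
Node (1,1) S=69.0000: V=(p*·0.5912+(1−p*)·0.3814)/1.27=0.4299; Δ=(0.5912−0.3814)/(95.2200−60.0300)=0.0060; B=V−Δ·S=0.0185
Node (0,0) S=50.0000: V=(p*·0.4299+(1−p*)·0.2355)/1.27=0.3055; Δ=(0.4299−0.2355)/(69.0000−43.5000)=0.0076; B=V−Δ·S=-0.0755
Verification: the root portfolio costs Δ(0,0)·S0 + B(0,0) = 0.3055, matching V0.

(0,0): Delta=0.0076 Bond=-0.0755
(1,0): Delta=0.0172 Bond=-0.5123
(1,1): Delta=0.0060 Bond=0.0185
(2,0): Delta=0.0000 Bond=0.0000
(2,1): Delta=0.0202 Bond=-0.8295
(2,2): Delta=0.0035 Bond=0.2582
(3,0): Delta=0.0000 Bond=0.0000
(3,1): Delta=0.0000 Bond=0.0000
(3,2): Delta=0.0237 Bond=-1.3432
(3,3): Delta=0.0000 Bond=0.7874
V0=0.3055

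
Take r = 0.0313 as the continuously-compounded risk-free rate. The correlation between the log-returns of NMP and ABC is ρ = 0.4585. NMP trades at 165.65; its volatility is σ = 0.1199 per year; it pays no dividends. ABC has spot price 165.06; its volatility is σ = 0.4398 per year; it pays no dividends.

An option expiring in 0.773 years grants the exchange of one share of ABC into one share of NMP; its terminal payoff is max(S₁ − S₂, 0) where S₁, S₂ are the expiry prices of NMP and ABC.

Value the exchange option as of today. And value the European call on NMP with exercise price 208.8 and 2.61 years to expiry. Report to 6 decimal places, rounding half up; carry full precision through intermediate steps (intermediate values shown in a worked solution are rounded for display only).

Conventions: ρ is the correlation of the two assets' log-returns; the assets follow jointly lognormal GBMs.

exchange price = 23.336926
price(NMP call K=208.8) = 4.343831

σ_eff = √(σ₁² + σ₂² − 2ρσ₁σ₂) = √(0.1199² + 0.4398² − 2·0.4585·0.1199·0.4398) = 0.399305
d₁ = (ln(S₁/S₂) + (q₂ − q₁ + σ_eff²/2)T) / (σ_eff√T) = (ln(165.65/165.06) + (0.0 − 0.0 + 0.079722)·0.773) / 0.351071 = 0.185699
d₂ = d₁ − σ_eff√T = 0.185699 − 0.351071 = -0.165372
N(d₁) = 0.573660,  N(d₂) = 0.434326
V = S₁·e^{−q₁T}·N(d₁) − S₂·e^{−q₂T}·N(d₂) = 95.026706 − 71.689779 = 23.336926
[vanilla: NMP call K=208.8]
σ√T = 0.1199·√2.61 = 0.193704
d₁ = (ln(S/K) + (r+σ²/2)T) / (σ√T) = (ln(165.65/208.8) + (0.0313+0.1199²/2)·2.61) / 0.193704 = (-0.231500 + 0.100454) / 0.193704 = -0.676526
d₂ = d₁ − σ√T = -0.676526 − 0.193704 = -0.870230
e^{−rT} = 0.921555
N(d₁) = 0.249353,  N(d₂) = 0.192087
price = S·N(d₁) − K·e^{−rT}·N(d₂) = 41.305390 − 36.961559 = 4.343831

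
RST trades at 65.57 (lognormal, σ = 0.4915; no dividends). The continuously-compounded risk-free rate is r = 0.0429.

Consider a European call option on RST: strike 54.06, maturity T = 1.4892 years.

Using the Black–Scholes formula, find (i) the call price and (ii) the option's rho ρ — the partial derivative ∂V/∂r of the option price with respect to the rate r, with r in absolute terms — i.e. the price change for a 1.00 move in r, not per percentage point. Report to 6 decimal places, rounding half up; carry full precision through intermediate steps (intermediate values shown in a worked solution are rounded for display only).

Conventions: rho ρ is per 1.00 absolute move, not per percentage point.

σ√T = 0.4915·√1.4892 = 0.599791
d₁ = (ln(S/K) + (r+σ²/2)T) / (σ√T) = (ln(65.57/54.06) + (0.0429+0.4915²/2)·1.4892) / 0.599791 = (0.193024 + 0.243761) / 0.599791 = 0.728229
d₂ = d₁ − σ√T = 0.728229 − 0.599791 = 0.128438
e^{−rT} = 0.938111
N(d₁) = 0.766763,  N(d₂) = 0.551099
Call price V = S·N(d₁) − K·e^{−rT}·N(d₂) = 50.276663 − 27.948581 = 22.328082
ρ = K·T·e^{−rT}·N(d₂) = 41.621026

price = 22.328082
ρ = 41.621026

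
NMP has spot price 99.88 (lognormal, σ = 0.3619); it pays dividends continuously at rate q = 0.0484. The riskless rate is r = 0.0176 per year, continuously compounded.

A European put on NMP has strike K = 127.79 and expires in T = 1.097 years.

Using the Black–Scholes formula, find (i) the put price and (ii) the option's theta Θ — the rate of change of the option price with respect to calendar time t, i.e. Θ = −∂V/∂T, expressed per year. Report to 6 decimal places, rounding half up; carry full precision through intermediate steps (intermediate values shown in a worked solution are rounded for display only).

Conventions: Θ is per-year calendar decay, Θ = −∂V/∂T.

σ√T = 0.3619·√1.097 = 0.379046
d₁ = (ln(S/K) + (r−q+σ²/2)T) / (σ√T) = (ln(99.88/127.79) + (0.0176−0.0484+0.3619²/2)·1.097) / 0.379046 = (-0.246419 + 0.038050) / 0.379046 = -0.549718
d₂ = d₁ − σ√T = -0.549718 − 0.379046 = -0.928764
e^{−rT} = 0.980878
e^{−qT} = 0.948290
N(−d₁) = 0.708744,  N(−d₂) = 0.823494
Put price V = K·e^{−rT}·N(−d₂) − S·e^{−qT}·N(−d₁) = 103.222052 − 67.128811 = 36.093241
φ(d₁) = (1/√(2π))·e^{−d₁²/2} = 0.342997
Θ = −S·e^{−qT}·φ(d₁)·σ/(2√T) − q·S·e^{−qT}·N(−d₁) + r·K·e^{−rT}·N(−d₂) = −5.612616 − 3.249034 + 1.816708 = -7.044942

price = 36.093241
Θ = -7.044942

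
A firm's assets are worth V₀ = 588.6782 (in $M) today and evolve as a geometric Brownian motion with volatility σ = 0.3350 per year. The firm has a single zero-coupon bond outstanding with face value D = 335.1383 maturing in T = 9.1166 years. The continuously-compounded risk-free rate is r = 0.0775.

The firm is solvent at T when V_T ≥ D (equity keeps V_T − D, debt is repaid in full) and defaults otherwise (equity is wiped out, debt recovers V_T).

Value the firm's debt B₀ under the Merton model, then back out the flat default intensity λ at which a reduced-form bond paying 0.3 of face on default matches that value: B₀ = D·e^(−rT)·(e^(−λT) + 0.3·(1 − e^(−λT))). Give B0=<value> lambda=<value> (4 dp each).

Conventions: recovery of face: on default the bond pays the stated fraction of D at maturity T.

Apply the equity-as-call identities (strike 335.1383, horizon 9.1166 years):
d₁ = [ln(V₀/D) + (r + σ²/2)T] / (σ√T)
   = [ln(588.6782/335.1383) + (0.0775 + 0.5·0.3350²)·9.1166] / (0.3350·√9.1166)
   = [0.563336 + 1.218092] / 1.011489 = 1.761193
d₂ = d₁ − σ√T = 1.761193 − 1.011489 = 0.749704
N(d₁) = 0.960897,  N(d₂) = 0.773284,  e^(−rT) = 0.493350
E₀ = V₀·N(d₁) − D·e^(−rT)·N(d₂)
   = 588.6782·0.960897 − 335.1383·0.493350·0.773284 = 437.804148
B₀ = V₀ − E₀ = 588.6782 − 437.804148 = 150.874052
e^(−λT) = (B₀·e^(rT)/D − 0.3)/(1 − 0.3) = (150.8741·2.026959/335.1383 − 0.3)/0.7 = 0.87500798
λ = −ln(0.87500798)/9.1166 = 0.014646

B0=150.8741 lambda=0.0146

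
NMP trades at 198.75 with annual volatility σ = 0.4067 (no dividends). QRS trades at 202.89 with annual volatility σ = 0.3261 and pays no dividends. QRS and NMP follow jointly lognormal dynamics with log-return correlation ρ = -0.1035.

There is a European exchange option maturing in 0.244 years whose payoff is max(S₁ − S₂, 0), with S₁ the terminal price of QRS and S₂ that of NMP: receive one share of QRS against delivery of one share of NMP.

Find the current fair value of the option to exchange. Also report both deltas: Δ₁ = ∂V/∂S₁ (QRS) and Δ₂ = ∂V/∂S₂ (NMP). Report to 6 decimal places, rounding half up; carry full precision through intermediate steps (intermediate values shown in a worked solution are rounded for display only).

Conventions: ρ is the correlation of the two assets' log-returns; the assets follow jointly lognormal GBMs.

σ_eff = √(σ₁² + σ₂² − 2ρσ₁σ₂) = √(0.3261² + 0.4067² − 2·-0.1035·0.3261·0.4067) = 0.546991
d₁ = (ln(S₁/S₂) + (q₂ − q₁ + σ_eff²/2)T) / (σ_eff√T) = (ln(202.89/198.75) + (0.0 − 0.0 + 0.149600)·0.244) / 0.270194 = 0.211398
d₂ = d₁ − σ_eff√T = 0.211398 − 0.270194 = -0.058795
N(d₁) = 0.583712,  N(d₂) = 0.476558
V = S₁·e^{−q₁T}·N(d₁) − S₂·e^{−q₂T}·N(d₂) = 118.429290 − 94.715817 = 23.713473
Key observation: no risk-free rate is needed — with the second asset as numeraire the exchange option is a call on the ratio S₁/S₂, and r cancels out of the value.
Δ₁ = e^{−q₁T}·N(d₁) = 0.583712;  Δ₂ = −e^{−q₂T}·N(d₂) = -0.476558

exchange price = 23.713473
Δ1 = 0.583712
Δ2 = -0.476558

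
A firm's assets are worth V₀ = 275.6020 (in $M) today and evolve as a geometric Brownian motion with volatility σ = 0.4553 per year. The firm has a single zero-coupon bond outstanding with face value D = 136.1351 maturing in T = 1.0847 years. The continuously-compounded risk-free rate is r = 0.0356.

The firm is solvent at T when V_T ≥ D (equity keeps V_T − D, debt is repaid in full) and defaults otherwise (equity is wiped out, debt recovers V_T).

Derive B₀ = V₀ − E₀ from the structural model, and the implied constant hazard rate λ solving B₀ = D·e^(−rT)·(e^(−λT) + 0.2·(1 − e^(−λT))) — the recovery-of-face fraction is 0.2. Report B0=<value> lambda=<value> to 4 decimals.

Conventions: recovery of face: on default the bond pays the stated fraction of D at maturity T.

B0=128.7716 lambda=0.0196

Work the structural quantities from V₀ = 275.6020 against face 136.1351:
d₁ = [ln(V₀/D) + (r + σ²/2)T] / (σ√T)
   = [ln(275.6020/136.1351) + (0.0356 + 0.5·0.4553²)·1.0847] / (0.4553·√1.0847)
   = [0.705310 + 0.151043] / 0.474190 = 1.805929
d₂ = d₁ − σ√T = 1.805929 − 0.474190 = 1.331739
N(d₁) = 0.964535,  N(d₂) = 0.908527,  e^(−rT) = 0.962121
E₀ = V₀·N(d₁) − D·e^(−rT)·N(d₂)
   = 275.6020·0.964535 − 136.1351·0.962121·0.908527 = 146.830437
B₀ = V₀ − E₀ = 275.6020 − 146.830437 = 128.771563
e^(−λT) = (B₀·e^(rT)/D − 0.2)/(1 − 0.2) = (128.7716·1.039371/136.1351 − 0.2)/0.8 = 0.97893924
λ = −ln(0.97893924)/1.0847 = 0.019624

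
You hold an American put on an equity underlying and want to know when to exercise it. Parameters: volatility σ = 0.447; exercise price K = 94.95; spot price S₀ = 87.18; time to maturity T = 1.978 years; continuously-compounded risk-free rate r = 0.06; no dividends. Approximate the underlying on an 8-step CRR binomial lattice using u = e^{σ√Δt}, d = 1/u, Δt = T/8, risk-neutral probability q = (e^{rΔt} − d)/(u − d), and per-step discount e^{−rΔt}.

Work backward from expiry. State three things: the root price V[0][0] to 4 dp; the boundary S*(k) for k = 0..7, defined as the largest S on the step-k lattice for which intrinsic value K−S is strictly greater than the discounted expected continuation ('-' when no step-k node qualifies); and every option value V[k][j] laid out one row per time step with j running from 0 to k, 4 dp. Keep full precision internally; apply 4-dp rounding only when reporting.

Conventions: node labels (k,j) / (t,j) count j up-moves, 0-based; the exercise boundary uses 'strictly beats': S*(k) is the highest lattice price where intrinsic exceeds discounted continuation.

price = 21.7425
boundary = - - - 44.7536 55.8931 44.7536 55.8931 69.8051
tree:
21.7425
29.6698 13.7654
39.2613 20.1234 7.2528
50.1964 28.5475 11.5532 2.7834
59.1157 39.0569 17.9636 4.9142 0.5436
66.2574 50.1964 27.0643 8.5870 1.0570 0.0000
71.9758 59.1157 39.0569 14.8142 2.0553 0.0000 0.0000
76.5545 66.2574 50.1964 25.1449 3.9962 0.0000 0.0000 0.0000
80.2207 71.9758 59.1157 39.0569 7.7700 0.0000 0.0000 0.0000 0.0000

Δt=0.24725, u=1.24891, d=0.80070, q=0.47801, disc=e^(-rΔt)=0.98527
k=8 terminal: V=max(K-S,0) → 80.2207 71.9758 59.1157 39.0569 7.7700 0.0000 0.0000 0.0000 0.0000
k=7: j=0 S=18.3955 intr=76.5545 cont=75.1564 V=76.5545[EX]; j=1 S=28.6926 intr=66.2574 cont=64.8592 V=66.2574[EX]; j=2 S=44.7536 intr=50.1964 cont=48.7982 V=50.1964[EX]; j=3 S=69.8051 intr=25.1449 cont=23.7467 V=25.1449[EX]; j=4 S=108.8796 intr=0.0000 cont=3.9962 V=3.9962[hold]; j=5 S=169.8264 intr=0.0000 cont=0.0000 V=0.0000[hold]; j=6 S=264.8892 intr=0.0000 cont=0.0000 V=0.0000[hold]; j=7 S=413.1647 intr=0.0000 cont=0.0000 V=0.0000[hold]  S*(7)=69.8051
k=6: j=0 S=22.9742 intr=71.9758 cont=70.5776 V=71.9758[EX]; j=1 S=35.8343 intr=59.1157 cont=57.7175 V=59.1157[EX]; j=2 S=55.8931 intr=39.0569 cont=37.6588 V=39.0569[EX]; j=3 S=87.1800 intr=7.7700 cont=14.8142 V=14.8142[hold]; j=4 S=135.9802 intr=0.0000 cont=2.0553 V=2.0553[hold]; j=5 S=212.0971 intr=0.0000 cont=0.0000 V=0.0000[hold]; j=6 S=330.8215 intr=0.0000 cont=0.0000 V=0.0000[hold]  S*(6)=55.8931
k=5: j=0 S=28.6926 intr=66.2574 cont=64.8592 V=66.2574[EX]; j=1 S=44.7536 intr=50.1964 cont=48.7982 V=50.1964[EX]; j=2 S=69.8051 intr=25.1449 cont=27.0643 V=27.0643[hold]; j=3 S=108.8796 intr=0.0000 cont=8.5870 V=8.5870[hold]; j=4 S=169.8264 intr=0.0000 cont=1.0570 V=1.0570[hold]; j=5 S=264.8892 intr=0.0000 cont=0.0000 V=0.0000[hold]  S*(5)=44.7536
k=4: j=0 S=35.8343 intr=59.1157 cont=57.7175 V=59.1157[EX]; j=1 S=55.8931 intr=39.0569 cont=38.5627 V=39.0569[EX]; j=2 S=87.1800 intr=7.7700 cont=17.9636 V=17.9636[hold]; j=3 S=135.9802 intr=0.0000 cont=4.9142 V=4.9142[hold]; j=4 S=212.0971 intr=0.0000 cont=0.5436 V=0.5436[hold]  S*(4)=55.8931
k=3: j=0 S=44.7536 intr=50.1964 cont=48.7982 V=50.1964[EX]; j=1 S=69.8051 intr=25.1449 cont=28.5475 V=28.5475[hold]; j=2 S=108.8796 intr=0.0000 cont=11.5532 V=11.5532[hold]; j=3 S=169.8264 intr=0.0000 cont=2.7834 V=2.7834[hold]  S*(3)=44.7536
k=2: j=0 S=55.8931 intr=39.0569 cont=39.2613 V=39.2613[hold]; j=1 S=87.1800 intr=7.7700 cont=20.1234 V=20.1234[hold]; j=2 S=135.9802 intr=0.0000 cont=7.2528 V=7.2528[hold]  S*(2)=-
k=1: j=0 S=69.8051 intr=25.1449 cont=29.6698 V=29.6698[hold]; j=1 S=108.8796 intr=0.0000 cont=13.7654 V=13.7654[hold]  S*(1)=-
k=0: j=0 S=87.1800 intr=7.7700 cont=21.7425 V=21.7425[hold]  S*(0)=-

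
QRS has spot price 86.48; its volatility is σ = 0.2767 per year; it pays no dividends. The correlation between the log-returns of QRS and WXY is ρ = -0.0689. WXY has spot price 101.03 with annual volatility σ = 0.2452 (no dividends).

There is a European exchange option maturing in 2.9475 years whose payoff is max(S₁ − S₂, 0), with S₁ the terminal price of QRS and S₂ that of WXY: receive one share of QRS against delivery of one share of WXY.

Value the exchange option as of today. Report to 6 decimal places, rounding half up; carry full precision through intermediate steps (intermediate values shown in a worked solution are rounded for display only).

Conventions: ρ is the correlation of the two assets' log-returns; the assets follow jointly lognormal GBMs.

σ_eff = √(σ₁² + σ₂² − 2ρσ₁σ₂) = √(0.2767² + 0.2452² − 2·-0.0689·0.2767·0.2452) = 0.382146
d₁ = (ln(S₁/S₂) + (q₂ − q₁ + σ_eff²/2)T) / (σ_eff√T) = (ln(86.48/101.03) + (0.0 − 0.0 + 0.073018)·2.9475) / 0.656078 = 0.091018
d₂ = d₁ − σ_eff√T = 0.091018 − 0.656078 = -0.565060
N(d₁) = 0.536261,  N(d₂) = 0.286016
V = S₁·e^{−q₁T}·N(d₁) − S₂·e^{−q₂T}·N(d₂) = 46.375846 − 28.896240 = 17.479607
Key observation: the rate r is irrelevant here: denominating values in WXY turns the exchange into a ratio option on S₁/S₂, and discounting at r drops out.

exchange price = 17.479607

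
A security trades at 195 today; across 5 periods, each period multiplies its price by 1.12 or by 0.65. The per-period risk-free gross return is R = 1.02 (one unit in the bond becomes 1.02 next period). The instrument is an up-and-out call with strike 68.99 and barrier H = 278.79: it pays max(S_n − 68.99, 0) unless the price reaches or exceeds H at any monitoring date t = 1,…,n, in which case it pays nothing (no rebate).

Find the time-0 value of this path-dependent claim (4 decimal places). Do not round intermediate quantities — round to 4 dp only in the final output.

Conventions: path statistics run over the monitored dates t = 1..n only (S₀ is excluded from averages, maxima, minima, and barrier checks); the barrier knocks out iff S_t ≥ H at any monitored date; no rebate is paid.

No-arbitrage gives p* = (R−d)/(u−d) = 0.7872: enumerate every path, weight its payoff by its p*-probability, and discount by R^5.
Enumerate all 2^5 = 32 price paths (U = up ×1.12, D = down ×0.65); each path with k up-moves has probability p*^k·(1−p*)^(5−k).
DDDDD: M=126.7500, payoff=0.0000, prob=0.000436
UDDDD: M=218.4000, payoff=0.0000, prob=0.001613
DUDDD: M=141.9600, payoff=0.0000, prob=0.001613
UUDDD: M=244.6080, payoff=0.0000, prob=0.005969
DDUDD: M=126.7500, payoff=0.0000, prob=0.001613
UDUDD: M=218.4000, payoff=0.0000, prob=0.005969
DUUDD: M=158.9952, payoff=0.0000, prob=0.005969
UUUDD: M=273.9610, payoff=46.7585, prob=0.022086
DDDUD: M=126.7500, payoff=0.0000, prob=0.001613
UDDUD: M=218.4000, payoff=0.0000, prob=0.005969
DUDUD: M=141.9600, payoff=0.0000, prob=0.005969
UUDUD: M=244.6080, payoff=46.7585, prob=0.022086
DDUUD: M=126.7500, payoff=0.0000, prob=0.005969
UDUUD: M=218.4000, payoff=46.7585, prob=0.022086
DUUUD: M=178.0746, payoff=46.7585, prob=0.022086
UUUUD: M=306.8363, payoff=0.0000, prob=0.081718
DDDDU: M=126.7500, payoff=0.0000, prob=0.001613
UDDDU: M=218.4000, payoff=0.0000, prob=0.005969
DUDDU: M=141.9600, payoff=0.0000, prob=0.005969
UUDDU: M=244.6080, payoff=46.7585, prob=0.022086
DDUDU: M=126.7500, payoff=0.0000, prob=0.005969
UDUDU: M=218.4000, payoff=46.7585, prob=0.022086
DUUDU: M=158.9952, payoff=46.7585, prob=0.022086
UUUDU: M=273.9610, payoff=130.4536, prob=0.081718
DDDUU: M=126.7500, payoff=0.0000, prob=0.005969
UDDUU: M=218.4000, payoff=46.7585, prob=0.022086
DUDUU: M=141.9600, payoff=46.7585, prob=0.022086
UUDUU: M=244.6080, payoff=130.4536, prob=0.081718
DDUUU: M=126.7500, payoff=46.7585, prob=0.022086
UDUUU: M=218.4000, payoff=130.4536, prob=0.081718
DUUUU: M=199.4436, payoff=130.4536, prob=0.081718
UUUUU: M=343.6566, payoff=0.0000, prob=0.302357
Price = Σ prob·payoff / R^5 = 52.968666 / 1.104081 = 47.9754

price = 47.9754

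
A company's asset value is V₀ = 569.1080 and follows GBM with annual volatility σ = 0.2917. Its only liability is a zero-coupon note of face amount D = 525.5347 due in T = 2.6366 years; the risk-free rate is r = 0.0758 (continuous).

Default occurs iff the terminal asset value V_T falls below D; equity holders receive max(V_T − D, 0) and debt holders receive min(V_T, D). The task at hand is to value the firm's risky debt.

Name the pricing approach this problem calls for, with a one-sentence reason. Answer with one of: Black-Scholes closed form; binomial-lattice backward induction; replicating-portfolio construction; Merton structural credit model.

Key observation: assets follow a GBM and default happens iff V_T < 525.5347; valuing claims on that split (equity as a call, risky debt as the residual) is the structural model's definition.

framework: Merton structural credit model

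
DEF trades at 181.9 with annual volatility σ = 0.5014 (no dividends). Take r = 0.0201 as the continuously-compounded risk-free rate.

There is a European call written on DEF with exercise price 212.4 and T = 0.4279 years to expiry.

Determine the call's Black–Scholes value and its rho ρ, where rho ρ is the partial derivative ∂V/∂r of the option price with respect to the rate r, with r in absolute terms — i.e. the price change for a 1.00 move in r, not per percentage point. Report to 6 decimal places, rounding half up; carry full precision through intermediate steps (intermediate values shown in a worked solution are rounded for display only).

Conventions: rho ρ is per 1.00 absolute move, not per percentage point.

σ√T = 0.5014·√0.4279 = 0.327986
d₁ = (ln(S/K) + (r+σ²/2)T) / (σ√T) = (ln(181.9/212.4) + (0.0201+0.5014²/2)·0.4279) / 0.327986 = (-0.155014 + 0.062388) / 0.327986 = -0.282408
d₂ = d₁ − σ√T = -0.282408 − 0.327986 = -0.610394
e^{−rT} = 0.991436
N(d₁) = 0.388815,  N(d₂) = 0.270800
Call price V = S·N(d₁) − K·e^{−rT}·N(d₂) = 70.725498 − 57.025409 = 13.700089
ρ = K·T·e^{−rT}·N(d₂) = 24.401173

price = 13.700089
ρ = 24.401173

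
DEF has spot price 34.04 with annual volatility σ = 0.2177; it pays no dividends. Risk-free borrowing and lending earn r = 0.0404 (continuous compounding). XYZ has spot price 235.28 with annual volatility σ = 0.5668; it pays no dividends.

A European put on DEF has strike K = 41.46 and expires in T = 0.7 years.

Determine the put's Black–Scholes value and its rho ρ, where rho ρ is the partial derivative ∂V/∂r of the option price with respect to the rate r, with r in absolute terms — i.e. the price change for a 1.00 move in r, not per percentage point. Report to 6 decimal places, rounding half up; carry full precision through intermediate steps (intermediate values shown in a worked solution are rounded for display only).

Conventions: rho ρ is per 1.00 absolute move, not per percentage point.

σ√T = 0.2177·√0.7 = 0.182141
d₁ = (ln(S/K) + (r+σ²/2)T) / (σ√T) = (ln(34.04/41.46) + (0.0404+0.2177²/2)·0.7) / 0.182141 = (-0.197193 + 0.044868) / 0.182141 = -0.836304
d₂ = d₁ − σ√T = -0.836304 − 0.182141 = -1.018445
e^{−rT} = 0.972116
N(−d₁) = 0.798508,  N(−d₂) = 0.845767
Put price V = K·e^{−rT}·N(−d₂) − S·N(−d₁) = 34.087726 − 27.181214 = 6.906513
ρ = −K·T·e^{−rT}·N(−d₂) = -23.861409

price = 6.906513
ρ = -23.861409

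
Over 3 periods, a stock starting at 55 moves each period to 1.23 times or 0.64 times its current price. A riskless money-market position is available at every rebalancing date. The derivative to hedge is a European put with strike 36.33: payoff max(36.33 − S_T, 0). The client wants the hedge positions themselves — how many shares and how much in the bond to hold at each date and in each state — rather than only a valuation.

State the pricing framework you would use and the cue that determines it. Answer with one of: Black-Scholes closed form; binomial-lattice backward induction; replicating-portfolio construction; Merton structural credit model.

Key observation: the deliverable is the dynamic trading strategy on the 3-step tree (spot 55, moves 1.23 and 0.64), so the valuation must go through the node-by-node replicating-portfolio solve.

framework: replicating-portfolio construction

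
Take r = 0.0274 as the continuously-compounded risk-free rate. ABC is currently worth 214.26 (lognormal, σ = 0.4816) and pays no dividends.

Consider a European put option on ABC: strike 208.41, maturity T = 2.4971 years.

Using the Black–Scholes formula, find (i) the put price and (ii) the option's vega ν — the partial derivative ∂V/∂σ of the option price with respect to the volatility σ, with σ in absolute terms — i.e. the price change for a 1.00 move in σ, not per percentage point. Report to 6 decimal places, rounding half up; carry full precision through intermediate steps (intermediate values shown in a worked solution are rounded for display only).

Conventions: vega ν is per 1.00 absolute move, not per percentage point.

σ√T = 0.4816·√2.4971 = 0.761035
d₁ = (ln(S/K) + (r+σ²/2)T) / (σ√T) = (ln(214.26/208.41) + (0.0274+0.4816²/2)·2.4971) / 0.761035 = (0.027683 + 0.358007) / 0.761035 = 0.506797
d₂ = d₁ − σ√T = 0.506797 − 0.761035 = -0.254237
e^{−rT} = 0.933868
N(−d₁) = 0.306149,  N(−d₂) = 0.600344
Put price V = K·e^{−rT}·N(−d₂) − S·N(−d₁) = 116.843346 − 65.595378 = 51.247967
φ(d₁) = (1/√(2π))·e^{−d₁²/2} = 0.350863
ν = S·φ(d₁)·√T = 118.794480

price = 51.247967
ν = 118.794480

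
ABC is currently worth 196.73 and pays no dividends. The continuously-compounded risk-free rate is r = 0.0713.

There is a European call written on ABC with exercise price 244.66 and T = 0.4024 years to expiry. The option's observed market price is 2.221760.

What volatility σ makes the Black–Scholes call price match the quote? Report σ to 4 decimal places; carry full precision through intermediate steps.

At σ = 0.2601 the Black–Scholes value reproduces the quote:
σ√T = 0.2601·√0.4024 = 0.164994
d₁ = (ln(S/K) + (r+σ²/2)T) / (σ√T) = (ln(196.73/244.66) + (0.0713+0.2601²/2)·0.4024) / 0.164994 = (-0.218037 + 0.042303) / 0.164994 = -1.065094
d₂ = d₁ − σ√T = -1.065094 − 0.164994 = -1.230088
e^{−rT} = 0.971717
N(d₁) = 0.143417,  N(d₂) = 0.109332
V = S·N(d₁) − K·e^{−rT}·N(d₂) = 28.214378 − 25.992618 = 2.221760 (matching the quote); vega is positive throughout, so no other σ reproduces this price

sigma = 0.2601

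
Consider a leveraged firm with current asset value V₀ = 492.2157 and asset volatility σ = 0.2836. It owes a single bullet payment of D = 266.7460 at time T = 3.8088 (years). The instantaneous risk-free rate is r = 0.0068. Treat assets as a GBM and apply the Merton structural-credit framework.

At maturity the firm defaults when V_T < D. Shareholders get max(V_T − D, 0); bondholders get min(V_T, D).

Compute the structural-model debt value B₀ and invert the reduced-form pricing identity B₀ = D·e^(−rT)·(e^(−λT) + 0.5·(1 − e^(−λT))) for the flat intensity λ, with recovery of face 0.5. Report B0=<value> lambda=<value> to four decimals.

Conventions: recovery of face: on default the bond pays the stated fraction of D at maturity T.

With assets at 492.2157 and a single debt payment of 266.7460 at 3.8088 years:
d₁ = [ln(V₀/D) + (r + σ²/2)T] / (σ√T)
   = [ln(492.2157/266.7460) + (0.0068 + 0.5·0.2836²)·3.8088] / (0.2836·√3.8088)
   = [0.612620 + 0.179069] / 0.553478 = 1.430389
d₂ = d₁ − σ√T = 1.430389 − 0.553478 = 0.876911
N(d₁) = 0.923697,  N(d₂) = 0.809733,  e^(−rT) = 0.974433
E₀ = V₀·N(d₁) − D·e^(−rT)·N(d₂)
   = 492.2157·0.923697 − 266.7460·0.974433·0.809733 = 244.187759
B₀ = V₀ − E₀ = 492.2157 − 244.187759 = 248.027941
e^(−λT) = (B₀·e^(rT)/D − 0.5)/(1 − 0.5) = (248.0279·1.026238/266.7460 − 0.5)/0.5 = 0.90844995
λ = −ln(0.90844995)/3.8088 = 0.025209

B0=248.0279 lambda=0.0252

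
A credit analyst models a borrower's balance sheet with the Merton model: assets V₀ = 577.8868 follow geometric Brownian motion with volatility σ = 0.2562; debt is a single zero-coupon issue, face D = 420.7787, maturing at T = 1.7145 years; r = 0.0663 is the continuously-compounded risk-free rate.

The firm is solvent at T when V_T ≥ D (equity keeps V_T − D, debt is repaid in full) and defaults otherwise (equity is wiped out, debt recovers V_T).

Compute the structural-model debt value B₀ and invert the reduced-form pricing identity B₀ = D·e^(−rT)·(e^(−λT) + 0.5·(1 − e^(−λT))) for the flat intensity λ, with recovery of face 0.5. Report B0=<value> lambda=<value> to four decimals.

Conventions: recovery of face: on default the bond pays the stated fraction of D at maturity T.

B0=368.2861 lambda=0.0231

Work the structural quantities from V₀ = 577.8868 against face 420.7787:
d₁ = [ln(V₀/D) + (r + σ²/2)T] / (σ√T)
   = [ln(577.8868/420.7787) + (0.0663 + 0.5·0.2562²)·1.7145] / (0.2562·√1.7145)
   = [0.317271 + 0.169940] / 0.335466 = 1.452343
d₂ = d₁ − σ√T = 1.452343 − 0.335466 = 1.116877
N(d₁) = 0.926797,  N(d₂) = 0.867977,  e^(−rT) = 0.892551
E₀ = V₀·N(d₁) − D·e^(−rT)·N(d₂)
   = 577.8868·0.926797 − 420.7787·0.892551·0.867977 = 209.600682
B₀ = V₀ − E₀ = 577.8868 − 209.600682 = 368.286118
e^(−λT) = (B₀·e^(rT)/D − 0.5)/(1 − 0.5) = (368.2861·1.120384/420.7787 − 0.5)/0.5 = 0.96122950
λ = −ln(0.96122950)/1.7145 = 0.023063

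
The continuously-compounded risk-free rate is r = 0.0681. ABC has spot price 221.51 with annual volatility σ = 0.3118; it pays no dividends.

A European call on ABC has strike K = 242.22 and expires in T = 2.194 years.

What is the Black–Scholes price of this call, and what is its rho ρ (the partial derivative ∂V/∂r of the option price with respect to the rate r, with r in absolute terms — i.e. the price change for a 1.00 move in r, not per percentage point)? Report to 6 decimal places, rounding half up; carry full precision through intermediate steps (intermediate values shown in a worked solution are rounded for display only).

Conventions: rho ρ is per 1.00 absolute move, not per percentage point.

σ√T = 0.3118·√2.194 = 0.461843
d₁ = (ln(S/K) + (r+σ²/2)T) / (σ√T) = (ln(221.51/242.22) + (0.0681+0.3118²/2)·2.194) / 0.461843 = (-0.089379 + 0.256061) / 0.461843 = 0.360907
d₂ = d₁ − σ√T = 0.360907 − 0.461843 = -0.100936
e^{−rT} = 0.861215
N(d₁) = 0.640915,  N(d₂) = 0.459800
Call price V = S·N(d₁) − K·e^{−rT}·N(d₂) = 141.969168 − 95.915958 = 46.053210
ρ = K·T·e^{−rT}·N(d₂) = 210.439612

price = 46.053210
ρ = 210.439612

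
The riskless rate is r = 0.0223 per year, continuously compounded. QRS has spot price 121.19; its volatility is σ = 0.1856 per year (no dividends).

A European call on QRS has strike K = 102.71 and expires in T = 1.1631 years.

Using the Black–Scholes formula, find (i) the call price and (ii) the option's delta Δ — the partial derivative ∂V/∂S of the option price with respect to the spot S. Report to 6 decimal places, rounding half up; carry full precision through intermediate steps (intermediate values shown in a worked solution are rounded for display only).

σ√T = 0.1856·√1.1631 = 0.200164
d₁ = (ln(S/K) + (r+σ²/2)T) / (σ√T) = (ln(121.19/102.71) + (0.0223+0.1856²/2)·1.1631) / 0.200164 = (0.165450 + 0.045970) / 0.200164 = 1.056233
d₂ = d₁ − σ√T = 1.056233 − 0.200164 = 0.856069
e^{−rT} = 0.974396
N(d₁) = 0.854569,  N(d₂) = 0.804020
Call price V = S·N(d₁) − K·e^{−rT}·N(d₂) = 103.565229 − 80.466533 = 23.098696
Δ = N(d₁) = 0.854569

price = 23.098696
Δ = 0.854569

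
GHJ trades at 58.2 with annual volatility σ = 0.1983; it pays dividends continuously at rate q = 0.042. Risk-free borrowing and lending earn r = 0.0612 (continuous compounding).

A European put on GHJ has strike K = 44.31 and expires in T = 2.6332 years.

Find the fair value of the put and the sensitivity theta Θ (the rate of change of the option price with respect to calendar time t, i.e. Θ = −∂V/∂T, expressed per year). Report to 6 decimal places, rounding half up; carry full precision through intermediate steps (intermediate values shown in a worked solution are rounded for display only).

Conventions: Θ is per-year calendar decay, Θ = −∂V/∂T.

price = 1.168683
Θ = -0.450568

σ√T = 0.1983·√2.6332 = 0.321784
d₁ = (ln(S/K) + (r−q+σ²/2)T) / (σ√T) = (ln(58.2/44.31) + (0.0612−0.042+0.1983²/2)·2.6332) / 0.321784 = (0.272675 + 0.102330) / 0.321784 = 1.165393
d₂ = d₁ − σ√T = 1.165393 − 0.321784 = 0.843609
e^{−rT} = 0.851163
e^{−qT} = 0.895302
N(−d₁) = 0.121930,  N(−d₂) = 0.199444
Put price V = K·e^{−rT}·N(−d₂) − S·e^{−qT}·N(−d₁) = 7.522038 − 6.353354 = 1.168683
φ(d₁) = (1/√(2π))·e^{−d₁²/2} = 0.202299
Θ = −S·e^{−qT}·φ(d₁)·σ/(2√T) − q·S·e^{−qT}·N(−d₁) + r·K·e^{−rT}·N(−d₂) = −0.644076 − 0.266841 + 0.460349 = -0.450568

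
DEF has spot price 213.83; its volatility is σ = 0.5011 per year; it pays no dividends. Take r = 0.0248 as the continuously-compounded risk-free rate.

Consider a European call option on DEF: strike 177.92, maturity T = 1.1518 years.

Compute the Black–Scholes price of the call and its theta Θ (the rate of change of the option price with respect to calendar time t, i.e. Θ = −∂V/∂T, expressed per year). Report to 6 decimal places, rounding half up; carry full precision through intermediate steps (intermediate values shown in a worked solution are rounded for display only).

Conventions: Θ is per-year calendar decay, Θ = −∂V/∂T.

price = 64.519353
Θ = -18.335765

σ√T = 0.5011·√1.1518 = 0.537790
d₁ = (ln(S/K) + (r+σ²/2)T) / (σ√T) = (ln(213.83/177.92) + (0.0248+0.5011²/2)·1.1518) / 0.537790 = (0.183847 + 0.173174) / 0.537790 = 0.663867
d₂ = d₁ − σ√T = 0.663867 − 0.537790 = 0.126077
e^{−rT} = 0.971839
N(d₁) = 0.746612,  N(d₂) = 0.550164
Call price V = S·N(d₁) − K·e^{−rT}·N(d₂) = 159.648092 − 95.128739 = 64.519353
φ(d₁) = (1/√(2π))·e^{−d₁²/2} = 0.320044
Θ = −S·φ(d₁)·σ/(2√T) − r·K·e^{−rT}·N(d₂) = −15.976573 − 2.359193 = -18.335765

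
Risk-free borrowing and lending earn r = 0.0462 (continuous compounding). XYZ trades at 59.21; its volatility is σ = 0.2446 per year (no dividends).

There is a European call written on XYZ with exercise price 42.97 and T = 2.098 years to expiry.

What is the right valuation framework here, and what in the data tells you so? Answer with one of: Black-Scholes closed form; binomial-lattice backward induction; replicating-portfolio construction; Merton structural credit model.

Key observation: a European claim on XYZ (strike 42.97) — a lognormal (GBM) underlying with constant rate and volatility — has an exact closed-form value; no lattice or capital structure is involved.

framework: Black-Scholes closed form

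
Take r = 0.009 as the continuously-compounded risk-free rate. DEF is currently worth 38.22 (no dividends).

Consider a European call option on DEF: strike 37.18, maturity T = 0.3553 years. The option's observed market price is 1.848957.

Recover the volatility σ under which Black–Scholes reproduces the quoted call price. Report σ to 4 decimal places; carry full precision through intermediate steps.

sigma = 0.1319

At σ = 0.1319 the Black–Scholes value reproduces the quote:
σ√T = 0.1319·√0.3553 = 0.078622
d₁ = (ln(S/K) + (r+σ²/2)T) / (σ√T) = (ln(38.22/37.18) + (0.009+0.1319²/2)·0.3553) / 0.078622 = (0.027588 + 0.006288) / 0.078622 = 0.430878
d₂ = d₁ − σ√T = 0.430878 − 0.078622 = 0.352256
e^{−rT} = 0.996807
N(d₁) = 0.666721,  N(d₂) = 0.637677
V = S·N(d₁) − K·e^{−rT}·N(d₂) = 25.482091 − 23.633134 = 1.848957 (the observed quote) — the price is monotone increasing in volatility, hence this σ is the only solution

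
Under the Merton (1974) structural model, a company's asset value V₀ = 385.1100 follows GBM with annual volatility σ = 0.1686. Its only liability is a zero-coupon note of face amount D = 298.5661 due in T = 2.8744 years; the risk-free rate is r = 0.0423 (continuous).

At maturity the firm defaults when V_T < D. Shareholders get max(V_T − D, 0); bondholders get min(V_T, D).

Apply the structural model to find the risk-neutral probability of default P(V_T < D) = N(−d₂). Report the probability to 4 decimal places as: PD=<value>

PD=0.1204

Apply the equity-as-call identities (strike 298.5661, horizon 2.8744 years):
d₁ = [ln(V₀/D) + (r + σ²/2)T] / (σ√T)
   = [ln(385.1100/298.5661) + (0.0423 + 0.5·0.1686²)·2.8744] / (0.1686·√2.8744)
   = [0.254538 + 0.162441] / 0.285845 = 1.458756
d₂ = d₁ − σ√T = 1.458756 − 0.285845 = 1.172910
risk-neutral PD = N(−d₂) = N(-1.172910) = 0.120416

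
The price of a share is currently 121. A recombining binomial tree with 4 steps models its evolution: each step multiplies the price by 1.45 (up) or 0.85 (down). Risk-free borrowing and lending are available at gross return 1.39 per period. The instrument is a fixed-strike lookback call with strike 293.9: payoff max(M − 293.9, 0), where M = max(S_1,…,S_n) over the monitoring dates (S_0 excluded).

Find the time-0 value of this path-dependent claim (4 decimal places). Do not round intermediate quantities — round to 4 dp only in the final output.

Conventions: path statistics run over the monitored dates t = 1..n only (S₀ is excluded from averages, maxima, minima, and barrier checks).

Risk-neutral up-probability p* = (R−d)/(u−d) = (1.39−0.85)/(1.45−0.85) = 0.9000; the claim prices as the p*-weighted sum of path payoffs discounted by R^4.
Enumerate all 2^4 = 16 price paths (U = up ×1.45, D = down ×0.85); each path with k up-moves has probability p*^k·(1−p*)^(4−k).
DDDD: M=102.8500, payoff=0.0000, prob=0.000100
UDDD: M=175.4500, payoff=0.0000, prob=0.000900
DUDD: M=149.1325, payoff=0.0000, prob=0.000900
UUDD: M=254.4025, payoff=0.0000, prob=0.008100
DDUD: M=126.7626, payoff=0.0000, prob=0.000900
UDUD: M=216.2421, payoff=0.0000, prob=0.008100
DUUD: M=216.2421, payoff=0.0000, prob=0.008100
UUUD: M=368.8836, payoff=74.9836, prob=0.072900
DDDU: M=107.7482, payoff=0.0000, prob=0.000900
UDDU: M=183.8058, payoff=0.0000, prob=0.008100
DUDU: M=183.8058, payoff=0.0000, prob=0.008100
UUDU: M=313.5511, payoff=19.6511, prob=0.072900
DDUU: M=183.8058, payoff=0.0000, prob=0.008100
UDUU: M=313.5511, payoff=19.6511, prob=0.072900
DUUU: M=313.5511, payoff=19.6511, prob=0.072900
UUUU: M=534.8813, payoff=240.9813, prob=0.656100
Price = Σ prob·payoff / R^4 = 167.871800 / 3.733010 = 44.9696

price = 44.9696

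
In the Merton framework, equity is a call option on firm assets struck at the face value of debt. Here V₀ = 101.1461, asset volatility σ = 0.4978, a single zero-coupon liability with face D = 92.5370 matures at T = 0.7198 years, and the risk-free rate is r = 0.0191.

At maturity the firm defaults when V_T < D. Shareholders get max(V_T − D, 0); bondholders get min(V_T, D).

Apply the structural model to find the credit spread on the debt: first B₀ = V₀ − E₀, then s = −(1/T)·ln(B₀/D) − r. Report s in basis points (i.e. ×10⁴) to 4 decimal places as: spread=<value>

Equity is a call on the firm's assets struck at D = 92.5370:
d₁ = [ln(V₀/D) + (r + σ²/2)T] / (σ√T)
   = [ln(101.1461/92.5370) + (0.0191 + 0.5·0.4978²)·0.7198] / (0.4978·√0.7198)
   = [0.088957 + 0.102933] / 0.422339 = 0.454352
d₂ = d₁ − σ√T = 0.454352 − 0.422339 = 0.032014
N(d₁) = 0.675212,  N(d₂) = 0.512769,  e^(−rT) = 0.986346
E₀ = V₀·N(d₁) − D·e^(−rT)·N(d₂)
   = 101.1461·0.675212 − 92.5370·0.986346·0.512769 = 21.492842
B₀ = V₀ − E₀ = 101.1461 − 21.492842 = 79.653258
spread = −(1/T)·ln(B₀/D) − r = −(1/0.7198)·ln(79.653258/92.5370) − 0.0191 = 0.18918790
in basis points: 0.18918790 × 10⁴ = 1891.8790 bp

spread=1891.8790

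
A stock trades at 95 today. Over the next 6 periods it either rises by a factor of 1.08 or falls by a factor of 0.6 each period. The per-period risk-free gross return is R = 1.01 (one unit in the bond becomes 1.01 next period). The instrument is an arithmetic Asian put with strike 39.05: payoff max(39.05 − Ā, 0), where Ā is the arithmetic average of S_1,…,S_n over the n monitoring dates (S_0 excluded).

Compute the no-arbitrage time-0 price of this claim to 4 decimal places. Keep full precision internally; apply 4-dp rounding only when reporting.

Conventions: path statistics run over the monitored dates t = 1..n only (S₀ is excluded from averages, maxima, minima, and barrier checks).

price = 0.0567

Risk-neutral up-probability p* = (R−d)/(u−d) = (1.01−0.6)/(1.08−0.6) = 0.8542; the claim prices as the p*-weighted sum of path payoffs discounted by R^6.
Enumerate all 2^6 = 64 price paths (U = up ×1.08, D = down ×0.6); each path with k up-moves has probability p*^k·(1−p*)^(6−k).
DDDDDD: Ā=22.6419, payoff=16.4081, prob=0.000010
UDDDDD: Ā=40.7555, payoff=0.0000, prob=0.000056
DUDDDD: Ā=33.1555, payoff=5.8945, prob=0.000056
UUDDDD: Ā=59.6798, payoff=0.0000, prob=0.000330
DDUDDD: Ā=28.5955, payoff=10.4545, prob=0.000056
UDUDDD: Ā=51.4718, payoff=0.0000, prob=0.000330
DUUDDD: Ā=43.8718, payoff=0.0000, prob=0.000330
UUUDDD: Ā=78.9693, payoff=0.0000, prob=0.001933
DDDUDD: Ā=25.8595, payoff=13.1905, prob=0.000056
UDDUDD: Ā=46.5470, payoff=0.0000, prob=0.000330
DUDUDD: Ā=38.9470, payoff=0.1030, prob=0.000330
UUDUDD: Ā=70.1046, payoff=0.0000, prob=0.001933
DDUUDD: Ā=34.3870, payoff=4.6630, prob=0.000330
UDUUDD: Ā=61.8966, payoff=0.0000, prob=0.001933
DUUUDD: Ā=54.2966, payoff=0.0000, prob=0.001933
UUUUDD: Ā=97.7339, payoff=0.0000, prob=0.011321
DDDDUD: Ā=24.2179, payoff=14.8321, prob=0.000056
UDDDUD: Ā=43.5921, payoff=0.0000, prob=0.000330
DUDDUD: Ā=35.9921, payoff=3.0579, prob=0.000330
UUDDUD: Ā=64.7859, payoff=0.0000, prob=0.001933
DDUDUD: Ā=31.4321, payoff=7.6179, prob=0.000330
UDUDUD: Ā=56.5779, payoff=0.0000, prob=0.001933
DUUDUD: Ā=48.9779, payoff=0.0000, prob=0.001933
UUUDUD: Ā=88.1601, payoff=0.0000, prob=0.011321
DDDUUD: Ā=28.6961, payoff=10.3539, prob=0.000330
UDDUUD: Ā=51.6531, payoff=0.0000, prob=0.001933
DUDUUD: Ā=44.0531, payoff=0.0000, prob=0.001933
UUDUUD: Ā=79.2955, payoff=0.0000, prob=0.011321
DDUUUD: Ā=39.4931, payoff=0.0000, prob=0.001933
UDUUUD: Ā=71.0875, payoff=0.0000, prob=0.011321
DUUUUD: Ā=63.4875, payoff=0.0000, prob=0.011321
UUUUUD: Ā=114.2775, payoff=0.0000, prob=0.066309
DDDDDU: Ā=23.2329, payoff=15.8171, prob=0.000056
UDDDDU: Ā=41.8192, payoff=0.0000, prob=0.000330
DUDDDU: Ā=34.2192, payoff=4.8308, prob=0.000330
UUDDDU: Ā=61.5946, payoff=0.0000, prob=0.001933
DDUDDU: Ā=29.6592, payoff=9.3908, prob=0.000330
UDUDDU: Ā=53.3866, payoff=0.0000, prob=0.001933
DUUDDU: Ā=45.7866, payoff=0.0000, prob=0.001933
UUUDDU: Ā=82.4158, payoff=0.0000, prob=0.011321
DDDUDU: Ā=26.9232, payoff=12.1268, prob=0.000330
UDDUDU: Ā=48.4618, payoff=0.0000, prob=0.001933
DUDUDU: Ā=40.8618, payoff=0.0000, prob=0.001933
UUDUDU: Ā=73.5512, payoff=0.0000, prob=0.011321
DDUUDU: Ā=36.3018, payoff=2.7482, prob=0.001933
UDUUDU: Ā=65.3432, payoff=0.0000, prob=0.011321
DUUUDU: Ā=57.7432, payoff=0.0000, prob=0.011321
UUUUDU: Ā=103.9378, payoff=0.0000, prob=0.066309
DDDDUU: Ā=25.2816, payoff=13.7684, prob=0.000330
UDDDUU: Ā=45.5069, payoff=0.0000, prob=0.001933
DUDDUU: Ā=37.9069, payoff=1.1431, prob=0.001933
UUDDUU: Ā=68.2324, payoff=0.0000, prob=0.011321
DDUDUU: Ā=33.3469, payoff=5.7031, prob=0.001933
UDUDUU: Ā=60.0244, payoff=0.0000, prob=0.011321
DUUDUU: Ā=52.4244, payoff=0.0000, prob=0.011321
UUUDUU: Ā=94.3640, payoff=0.0000, prob=0.066309
DDDUUU: Ā=30.6109, payoff=8.4391, prob=0.001933
UDDUUU: Ā=55.0996, payoff=0.0000, prob=0.011321
DUDUUU: Ā=47.4996, payoff=0.0000, prob=0.011321
UUDUUU: Ā=85.4993, payoff=0.0000, prob=0.066309
DDUUUU: Ā=42.9396, payoff=0.0000, prob=0.011321
UDUUUU: Ā=77.2913, payoff=0.0000, prob=0.066309
DUUUUU: Ā=69.6913, payoff=0.0000, prob=0.066309
UUUUUU: Ā=125.4444, payoff=0.0000, prob=0.388379
Price = Σ prob·payoff / R^6 = 0.060156 / 1.061520 = 0.0567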